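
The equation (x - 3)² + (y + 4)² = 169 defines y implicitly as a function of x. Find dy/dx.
Apply d/dx to both sides, remembering that y depends on x. Each occurrence of y therefore brings in a y' = dy/dx via the chain rule.

With F(x, y) equal to the left-hand side minus the right, differentiate F term by term:
  d/dx[(x - 3)^2] = 2x - 6
  d/dx[(y + 4)^2] = 2·y'(y + 4)
  d/dx[-169] = 0
Adding these up, d/dx[F] = 0 becomes
  (2x - 6) + (2y + 8)·y' = 0,
so isolating y',
  dy/dx = -(2x - 6)/(2y + 8) = (3 - x)/(y + 4)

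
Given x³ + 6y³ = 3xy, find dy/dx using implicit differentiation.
Differentiate the relation implicitly: treat y = y(x) and apply the chain rule, so every y-derivative picks up a y' = dy/dx factor.

With everything moved to the left-hand side, differentiate term by term:
  d/dx[x^3] = 3x^2
  d/dx[-3xy] = -3x·y' - 3y
  d/dx[6y^3] = 18y^2·y'

Separating the contributions that come from x directly and those that come through y:
  without y':      3x^2 - 3y
  multiplying y':  -3x + 18y^2

so (3x^2 - 3y) + (-3x + 18y^2)·y' = 0, and therefore
  dy/dx = -(3x^2 - 3y)/(-3x + 18y^2) = (x^2 - y)/(x - 6y^2)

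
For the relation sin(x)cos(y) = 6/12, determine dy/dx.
Differentiate both sides with respect to x, treating y as y(x). By the chain rule, any term containing y contributes a factor of y' = dy/dx when we differentiate it.

Move every term to one side and write the relation as F(x, y) = 0. Term by term,
  d/dx[sin(x)·cos(y)] = -y'·sin(x)·sin(y) + cos(x)·cos(y)
  d/dx[-1/2] = 0

The pieces without y' make up ∂F/∂x and the coefficient of y' is ∂F/∂y:
  ∂F/∂x = cos(x)·cos(y),
  ∂F/∂y = -sin(x)·sin(y).

Since d/dx[F] = ∂F/∂x + (∂F/∂y)·y' = 0, solve for y':
  (∂F/∂y)·y' = -∂F/∂x
  dy/dx = -(∂F/∂x)/(∂F/∂y) = -(cos(x)·cos(y))/(-sin(x)·sin(y)) = 1/(tan(x)·tan(y))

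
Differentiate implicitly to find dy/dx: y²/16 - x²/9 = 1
Differentiate the relation implicitly: treat y = y(x) and apply the chain rule, so every y-derivative picks up a y' = dy/dx factor.

With everything moved to the left-hand side, differentiate term by term:
  d/dx[-x^2/9] = -2x/9
  d/dx[y^2/16] = y·y'/8
  d/dx[-1] = 0

Separating the contributions that come from x directly and those that come through y:
  without y':      -2x/9
  multiplying y':  y/8

so (-2x/9) + (y/8)·y' = 0, and therefore
  dy/dx = -(-2x/9)/(y/8) = 16x/(9y)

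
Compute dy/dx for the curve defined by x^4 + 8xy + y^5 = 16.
Differentiate the relation implicitly: treat y = y(x) and apply the chain rule, so every y-derivative picks up a y' = dy/dx factor.

With everything moved to the left-hand side, differentiate term by term:
  d/dx[x^4] = 4x^3
  d/dx[8xy] = 8x·y' + 8y
  d/dx[y^5] = 5y^4·y'
  d/dx[-16] = 0

Separating the contributions that come from x directly and those that come through y:
  without y':      4x^3 + 8y
  multiplying y':  8x + 5y^4

so (4x^3 + 8y) + (8x + 5y^4)·y' = 0, and therefore
  dy/dx = -(4x^3 + 8y)/(8x + 5y^4) = 4(-x^3 - 2y)/(8x + 5y^4)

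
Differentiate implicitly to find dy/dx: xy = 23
Differentiate both sides with respect to x, treating y as y(x). By the chain rule, any term containing y contributes a factor of y' = dy/dx when we differentiate it.

Move every term to one side and write the relation as F(x, y) = 0. Term by term,
  d/dx[xy] = x·y' + y
  d/dx[-23] = 0

The pieces without y' make up ∂F/∂x and the coefficient of y' is ∂F/∂y:
  ∂F/∂x = y,
  ∂F/∂y = x.

Since d/dx[F] = ∂F/∂x + (∂F/∂y)·y' = 0, solve for y':
  (∂F/∂y)·y' = -∂F/∂x
  dy/dx = -(∂F/∂x)/(∂F/∂y) = -(y)/(x) = -y/x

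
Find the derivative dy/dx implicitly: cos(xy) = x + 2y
Differentiate both sides with respect to x, treating y as y(x). By the chain rule, any term containing y contributes a factor of y' = dy/dx when we differentiate it.

Move every term to one side and write the relation as F(x, y) = 0. Term by term,
  d/dx[-x] = -1
  d/dx[-2y] = -2·y'
  d/dx[cos(xy)] = -(x·y' + y)·sin(xy)

The pieces without y' make up ∂F/∂x and the coefficient of y' is ∂F/∂y:
  ∂F/∂x = -y·sin(xy) - 1,
  ∂F/∂y = -x·sin(xy) - 2.

Since d/dx[F] = ∂F/∂x + (∂F/∂y)·y' = 0, solve for y':
  (∂F/∂y)·y' = -∂F/∂x
  dy/dx = -(∂F/∂x)/(∂F/∂y) = -(-y·sin(xy) - 1)/(-x·sin(xy) - 2) = -(y·sin(xy) + 1)/(x·sin(xy) + 2)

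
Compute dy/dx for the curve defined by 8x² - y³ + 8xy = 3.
Apply d/dx to both sides, remembering that y depends on x. Each occurrence of y therefore brings in a y' = dy/dx via the chain rule.

With F(x, y) equal to the left-hand side minus the right, differentiate F term by term:
  d/dx[8x^2] = 16x
  d/dx[8xy] = 8x·y' + 8y
  d/dx[-y^3] = -3y^2·y'
  d/dx[-3] = 0
Adding these up, d/dx[F] = 0 becomes
  (16x + 8y) + (8x - 3y^2)·y' = 0,
so isolating y',
  dy/dx = -(16x + 8y)/(8x - 3y^2) = 8(-2x - y)/(8x - 3y^2)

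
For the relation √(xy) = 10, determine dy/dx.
Differentiate both sides with respect to x, treating y as y(x). By the chain rule, any term containing y contributes a factor of y' = dy/dx when we differentiate it.

Move every term to one side and write the relation as F(x, y) = 0. Term by term,
  d/dx[√(xy)] = √(xy)(x·y'/2 + y/2)/(xy)
  d/dx[-10] = 0

The pieces without y' make up ∂F/∂x and the coefficient of y' is ∂F/∂y:
  ∂F/∂x = √(xy)/(2x),
  ∂F/∂y = √(xy)/(2y).

Since d/dx[F] = ∂F/∂x + (∂F/∂y)·y' = 0, solve for y':
  (∂F/∂y)·y' = -∂F/∂x
  dy/dx = -(∂F/∂x)/(∂F/∂y) = -(√(xy)/(2x))/(√(xy)/(2y)) = -y/x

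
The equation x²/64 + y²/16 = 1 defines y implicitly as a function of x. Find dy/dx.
Differentiate both sides with respect to x, treating y as y(x). By the chain rule, any term containing y contributes a factor of y' = dy/dx when we differentiate it.

Move every term to one side and write the relation as F(x, y) = 0. Term by term,
  d/dx[x^2/64] = x/32
  d/dx[y^2/16] = y·y'/8
  d/dx[-1] = 0

The pieces without y' make up ∂F/∂x and the coefficient of y' is ∂F/∂y:
  ∂F/∂x = x/32,
  ∂F/∂y = y/8.

Since d/dx[F] = ∂F/∂x + (∂F/∂y)·y' = 0, solve for y':
  (∂F/∂y)·y' = -∂F/∂x
  dy/dx = -(∂F/∂x)/(∂F/∂y) = -(x/32)/(y/8) = -x/(4y)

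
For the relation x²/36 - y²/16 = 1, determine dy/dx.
Apply d/dx to both sides, remembering that y depends on x. Each occurrence of y therefore brings in a y' = dy/dx via the chain rule.

With F(x, y) equal to the left-hand side minus the right, differentiate F term by term:
  d/dx[x^2/36] = x/18
  d/dx[-y^2/16] = -y·y'/8
  d/dx[-1] = 0
Adding these up, d/dx[F] = 0 becomes
  (x/18) + (-y/8)·y' = 0,
so isolating y',
  dy/dx = -(x/18)/(-y/8) = 4x/(9y)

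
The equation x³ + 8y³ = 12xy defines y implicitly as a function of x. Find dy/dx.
Differentiate the relation implicitly: treat y = y(x) and apply the chain rule, so every y-derivative picks up a y' = dy/dx factor.

With everything moved to the left-hand side, differentiate term by term:
  d/dx[x^3] = 3x^2
  d/dx[-12xy] = -12x·y' - 12y
  d/dx[8y^3] = 24y^2·y'

Separating the contributions that come from x directly and those that come through y:
  without y':      3x^2 - 12y
  multiplying y':  -12x + 24y^2

so (3x^2 - 12y) + (-12x + 24y^2)·y' = 0, and therefore
  dy/dx = -(3x^2 - 12y)/(-12x + 24y^2) = (x^2/4 - y)/(x - 2y^2)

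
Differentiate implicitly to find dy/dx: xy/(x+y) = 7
Differentiate both sides with respect to x, treating y as y(x). By the chain rule, any term containing y contributes a factor of y' = dy/dx when we differentiate it.

Move every term to one side and write the relation as F(x, y) = 0. Term by term,
  d/dx[xy/(x + y)] = xy(-y' - 1)/(x + y)^2 + x·y'/(x + y) + y/(x + y)
  d/dx[-7] = 0

The pieces without y' make up ∂F/∂x and the coefficient of y' is ∂F/∂y:
  ∂F/∂x = -xy/(x + y)^2 + y/(x + y),
  ∂F/∂y = -xy/(x + y)^2 + x/(x + y).

Since d/dx[F] = ∂F/∂x + (∂F/∂y)·y' = 0, solve for y':
  (∂F/∂y)·y' = -∂F/∂x
  dy/dx = -(∂F/∂x)/(∂F/∂y) = -(-xy/(x + y)^2 + y/(x + y))/(-xy/(x + y)^2 + x/(x + y))
        = -(y^2/(x + y)^2)/(x^2/(x + y)^2) = -y^2/x^2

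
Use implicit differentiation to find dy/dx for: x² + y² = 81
Differentiate the relation implicitly: treat y = y(x) and apply the chain rule, so every y-derivative picks up a y' = dy/dx factor.

With everything moved to the left-hand side, differentiate term by term:
  d/dx[x^2] = 2x
  d/dx[y^2] = 2y·y'
  d/dx[-81] = 0

Separating the contributions that come from x directly and those that come through y:
  without y':      2x
  multiplying y':  2y

so (2x) + (2y)·y' = 0, and therefore
  dy/dx = -(2x)/(2y) = -x/y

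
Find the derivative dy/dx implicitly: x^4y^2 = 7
Take d/dx of both sides. Since y is implicitly a function of x, the chain rule attaches a y' = dy/dx factor whenever we differentiate through y.

Set F(x, y) = (left side) − (right side), so the curve is F = 0. Differentiating each term of F:
  d/dx[x^4y^2] = 2x^4y·y' + 4x^3y^2
  d/dx[-7] = 0

Collecting, the y'-free part is the partial derivative in x and the y' coefficient is the partial derivative in y:
  ∂F/∂x = 4x^3y^2
  ∂F/∂y = 2x^4y

so d/dx[F(x, y(x))] = ∂F/∂x + (∂F/∂y)·y' = 0. Rearranging,
  dy/dx = -(∂F/∂x)/(∂F/∂y) = -(4x^3y^2)/(2x^4y) = -2y/x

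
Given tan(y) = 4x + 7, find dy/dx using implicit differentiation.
Differentiate the relation implicitly: treat y = y(x) and apply the chain rule, so every y-derivative picks up a y' = dy/dx factor.

With everything moved to the left-hand side, differentiate term by term:
  d/dx[-4x] = -4
  d/dx[tan(y)] = y'(tan(y)^2 + 1)
  d/dx[-7] = 0

Separating the contributions that come from x directly and those that come through y:
  without y':      -4
  multiplying y':  tan(y)^2 + 1

so (-4) + (tan(y)^2 + 1)·y' = 0, and therefore
  dy/dx = -(-4)/(tan(y)^2 + 1) = 4cos(y)^2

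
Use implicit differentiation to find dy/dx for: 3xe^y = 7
Differentiate the relation implicitly: treat y = y(x) and apply the chain rule, so every y-derivative picks up a y' = dy/dx factor.

With everything moved to the left-hand side, differentiate term by term:
  d/dx[3x·e^(y)] = 3x·y'·e^(y) + 3e^(y)
  d/dx[-7] = 0

Separating the contributions that come from x directly and those that come through y:
  without y':      3e^(y)
  multiplying y':  3x·e^(y)

so (3e^(y)) + (3x·e^(y))·y' = 0, and therefore
  dy/dx = -(3e^(y))/(3x·e^(y)) = -1/x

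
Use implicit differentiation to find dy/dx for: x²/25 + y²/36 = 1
Differentiate both sides with respect to x, treating y as y(x). By the chain rule, any term containing y contributes a factor of y' = dy/dx when we differentiate it.

Move every term to one side and write the relation as F(x, y) = 0. Term by term,
  d/dx[x^2/25] = 2x/25
  d/dx[y^2/36] = y·y'/18
  d/dx[-1] = 0

The pieces without y' make up ∂F/∂x and the coefficient of y' is ∂F/∂y:
  ∂F/∂x = 2x/25,
  ∂F/∂y = y/18.

Since d/dx[F] = ∂F/∂x + (∂F/∂y)·y' = 0, solve for y':
  (∂F/∂y)·y' = -∂F/∂x
  dy/dx = -(∂F/∂x)/(∂F/∂y) = -(2x/25)/(y/18) = -36x/(25y)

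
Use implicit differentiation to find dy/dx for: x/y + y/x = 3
Take d/dx of both sides. Since y is implicitly a function of x, the chain rule attaches a y' = dy/dx factor whenever we differentiate through y.

Set F(x, y) = (left side) − (right side), so the curve is F = 0. Differentiating each term of F:
  d/dx[x/y] = -x·y'/y^2 + 1/y
  d/dx[y/x] = y'/x - y/x^2
  d/dx[-3] = 0

Collecting, the y'-free part is the partial derivative in x and the y' coefficient is the partial derivative in y:
  ∂F/∂x = 1/y - y/x^2
  ∂F/∂y = -x/y^2 + 1/x

so d/dx[F(x, y(x))] = ∂F/∂x + (∂F/∂y)·y' = 0. Rearranging,
  dy/dx = -(∂F/∂x)/(∂F/∂y) = -(1/y - y/x^2)/(-x/y^2 + 1/x)
        = -((x - y)(x + y)/(x^2y))/(-(x - y)(x + y)/(xy^2)) = y/x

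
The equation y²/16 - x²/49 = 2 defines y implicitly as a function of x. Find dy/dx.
Differentiate both sides with respect to x, treating y as y(x). By the chain rule, any term containing y contributes a factor of y' = dy/dx when we differentiate it.

Move every term to one side and write the relation as F(x, y) = 0. Term by term,
  d/dx[-x^2/49] = -2x/49
  d/dx[y^2/16] = y·y'/8
  d/dx[-2] = 0

The pieces without y' make up ∂F/∂x and the coefficient of y' is ∂F/∂y:
  ∂F/∂x = -2x/49,
  ∂F/∂y = y/8.

Since d/dx[F] = ∂F/∂x + (∂F/∂y)·y' = 0, solve for y':
  (∂F/∂y)·y' = -∂F/∂x
  dy/dx = -(∂F/∂x)/(∂F/∂y) = -(-2x/49)/(y/8) = 16x/(49y)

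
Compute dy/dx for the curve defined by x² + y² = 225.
Differentiate both sides with respect to x, treating y as y(x). By the chain rule, any term containing y contributes a factor of y' = dy/dx when we differentiate it.

Move every term to one side and write the relation as F(x, y) = 0. Term by term,
  d/dx[x^2] = 2x
  d/dx[y^2] = 2y·y'
  d/dx[-225] = 0

The pieces without y' make up ∂F/∂x and the coefficient of y' is ∂F/∂y:
  ∂F/∂x = 2x,
  ∂F/∂y = 2y.

Since d/dx[F] = ∂F/∂x + (∂F/∂y)·y' = 0, solve for y':
  (∂F/∂y)·y' = -∂F/∂x
  dy/dx = -(∂F/∂x)/(∂F/∂y) = -(2x)/(2y) = -x/y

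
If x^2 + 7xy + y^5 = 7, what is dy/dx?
Apply d/dx to both sides, remembering that y depends on x. Each occurrence of y therefore brings in a y' = dy/dx via the chain rule.

With F(x, y) equal to the left-hand side minus the right, differentiate F term by term:
  d/dx[x^2] = 2x
  d/dx[7xy] = 7x·y' + 7y
  d/dx[y^5] = 5y^4·y'
  d/dx[-7] = 0
Adding these up, d/dx[F] = 0 becomes
  (2x + 7y) + (7x + 5y^4)·y' = 0,
so isolating y',
  dy/dx = -(2x + 7y)/(7x + 5y^4) = (-2x - 7y)/(7x + 5y^4)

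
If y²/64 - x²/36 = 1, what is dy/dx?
Differentiate both sides with respect to x, treating y as y(x). By the chain rule, any term containing y contributes a factor of y' = dy/dx when we differentiate it.

Move every term to one side and write the relation as F(x, y) = 0. Term by term,
  d/dx[-x^2/36] = -x/18
  d/dx[y^2/64] = y·y'/32
  d/dx[-1] = 0

The pieces without y' make up ∂F/∂x and the coefficient of y' is ∂F/∂y:
  ∂F/∂x = -x/18,
  ∂F/∂y = y/32.

Since d/dx[F] = ∂F/∂x + (∂F/∂y)·y' = 0, solve for y':
  (∂F/∂y)·y' = -∂F/∂x
  dy/dx = -(∂F/∂x)/(∂F/∂y) = -(-x/18)/(y/32) = 16x/(9y)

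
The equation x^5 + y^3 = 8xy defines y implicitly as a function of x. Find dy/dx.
Take d/dx of both sides. Since y is implicitly a function of x, the chain rule attaches a y' = dy/dx factor whenever we differentiate through y.

Set F(x, y) = (left side) − (right side), so the curve is F = 0. Differentiating each term of F:
  d/dx[x^5] = 5x^4
  d/dx[-8xy] = -8x·y' - 8y
  d/dx[y^3] = 3y^2·y'

Collecting, the y'-free part is the partial derivative in x and the y' coefficient is the partial derivative in y:
  ∂F/∂x = 5x^4 - 8y
  ∂F/∂y = -8x + 3y^2

so d/dx[F(x, y(x))] = ∂F/∂x + (∂F/∂y)·y' = 0. Rearranging,
  dy/dx = -(∂F/∂x)/(∂F/∂y) = -(5x^4 - 8y)/(-8x + 3y^2) = (5x^4 - 8y)/(8x - 3y^2)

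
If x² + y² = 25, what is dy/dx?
Differentiate the relation implicitly: treat y = y(x) and apply the chain rule, so every y-derivative picks up a y' = dy/dx factor.

With everything moved to the left-hand side, differentiate term by term:
  d/dx[x^2] = 2x
  d/dx[y^2] = 2y·y'
  d/dx[-25] = 0

Separating the contributions that come from x directly and those that come through y:
  without y':      2x
  multiplying y':  2y

so (2x) + (2y)·y' = 0, and therefore
  dy/dx = -(2x)/(2y) = -x/y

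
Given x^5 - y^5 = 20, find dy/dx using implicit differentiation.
Take d/dx of both sides. Since y is implicitly a function of x, the chain rule attaches a y' = dy/dx factor whenever we differentiate through y.

Set F(x, y) = (left side) − (right side), so the curve is F = 0. Differentiating each term of F:
  d/dx[x^5] = 5x^4
  d/dx[-y^5] = -5y^4·y'
  d/dx[-20] = 0

Collecting, the y'-free part is the partial derivative in x and the y' coefficient is the partial derivative in y:
  ∂F/∂x = 5x^4
  ∂F/∂y = -5y^4

so d/dx[F(x, y(x))] = ∂F/∂x + (∂F/∂y)·y' = 0. Rearranging,
  dy/dx = -(∂F/∂x)/(∂F/∂y) = -(5x^4)/(-5y^4) = x^4/y^4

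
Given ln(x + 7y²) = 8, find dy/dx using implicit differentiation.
Apply d/dx to both sides, remembering that y depends on x. Each occurrence of y therefore brings in a y' = dy/dx via the chain rule.

With F(x, y) equal to the left-hand side minus the right, differentiate F term by term:
  d/dx[ln(x + 7y^2)] = (14y·y' + 1)/(x + 7y^2)
  d/dx[-8] = 0
Adding these up, d/dx[F] = 0 becomes
  (1/(x + 7y^2)) + (14y/(x + 7y^2))·y' = 0,
so isolating y',
  dy/dx = -(1/(x + 7y^2))/(14y/(x + 7y^2)) = -1/(14y)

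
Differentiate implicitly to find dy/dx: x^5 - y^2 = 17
Differentiate both sides with respect to x, treating y as y(x). By the chain rule, any term containing y contributes a factor of y' = dy/dx when we differentiate it.

Move every term to one side and write the relation as F(x, y) = 0. Term by term,
  d/dx[x^5] = 5x^4
  d/dx[-y^2] = -2y·y'
  d/dx[-17] = 0

The pieces without y' make up ∂F/∂x and the coefficient of y' is ∂F/∂y:
  ∂F/∂x = 5x^4,
  ∂F/∂y = -2y.

Since d/dx[F] = ∂F/∂x + (∂F/∂y)·y' = 0, solve for y':
  (∂F/∂y)·y' = -∂F/∂x
  dy/dx = -(∂F/∂x)/(∂F/∂y) = -(5x^4)/(-2y) = 5x^4/(2y)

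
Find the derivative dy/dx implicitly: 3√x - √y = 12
Take d/dx of both sides. Since y is implicitly a function of x, the chain rule attaches a y' = dy/dx factor whenever we differentiate through y.

Set F(x, y) = (left side) − (right side), so the curve is F = 0. Differentiating each term of F:
  d/dx[3√(x)] = 3/(2√(x))
  d/dx[-√(y)] = -y'/(2√(y))
  d/dx[-12] = 0

Collecting, the y'-free part is the partial derivative in x and the y' coefficient is the partial derivative in y:
  ∂F/∂x = 3/(2√(x))
  ∂F/∂y = -1/(2√(y))

so d/dx[F(x, y(x))] = ∂F/∂x + (∂F/∂y)·y' = 0. Rearranging,
  dy/dx = -(∂F/∂x)/(∂F/∂y) = -(3/(2√(x)))/(-1/(2√(y))) = 3√(y)/√(x)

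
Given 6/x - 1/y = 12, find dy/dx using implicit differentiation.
Take d/dx of both sides. Since y is implicitly a function of x, the chain rule attaches a y' = dy/dx factor whenever we differentiate through y.

Set F(x, y) = (left side) − (right side), so the curve is F = 0. Differentiating each term of F:
  d/dx[-1/y] = y'/y^2
  d/dx[6/x] = -6/x^2
  d/dx[-12] = 0

Collecting, the y'-free part is the partial derivative in x and the y' coefficient is the partial derivative in y:
  ∂F/∂x = -6/x^2
  ∂F/∂y = y^(-2)

so d/dx[F(x, y(x))] = ∂F/∂x + (∂F/∂y)·y' = 0. Rearranging,
  dy/dx = -(∂F/∂x)/(∂F/∂y) = -(-6/x^2)/(y^(-2)) = 6y^2/x^2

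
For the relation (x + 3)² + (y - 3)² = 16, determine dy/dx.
Apply d/dx to both sides, remembering that y depends on x. Each occurrence of y therefore brings in a y' = dy/dx via the chain rule.

With F(x, y) equal to the left-hand side minus the right, differentiate F term by term:
  d/dx[(x + 3)^2] = 2x + 6
  d/dx[(y - 3)^2] = 2·y'(y - 3)
  d/dx[-16] = 0
Adding these up, d/dx[F] = 0 becomes
  (2x + 6) + (2y - 6)·y' = 0,
so isolating y',
  dy/dx = -(2x + 6)/(2y - 6) = (-x - 3)/(y - 3)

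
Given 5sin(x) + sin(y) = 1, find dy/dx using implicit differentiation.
Take d/dx of both sides. Since y is implicitly a function of x, the chain rule attaches a y' = dy/dx factor whenever we differentiate through y.

Set F(x, y) = (left side) − (right side), so the curve is F = 0. Differentiating each term of F:
  d/dx[5sin(x)] = 5cos(x)
  d/dx[sin(y)] = y'·cos(y)
  d/dx[-1] = 0

Collecting, the y'-free part is the partial derivative in x and the y' coefficient is the partial derivative in y:
  ∂F/∂x = 5cos(x)
  ∂F/∂y = cos(y)

so d/dx[F(x, y(x))] = ∂F/∂x + (∂F/∂y)·y' = 0. Rearranging,
  dy/dx = -(∂F/∂x)/(∂F/∂y) = -(5cos(x))/(cos(y)) = -5cos(x)/cos(y)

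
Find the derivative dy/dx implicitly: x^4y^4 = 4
Take d/dx of both sides. Since y is implicitly a function of x, the chain rule attaches a y' = dy/dx factor whenever we differentiate through y.

Set F(x, y) = (left side) − (right side), so the curve is F = 0. Differentiating each term of F:
  d/dx[x^4y^4] = 4x^4y^3·y' + 4x^3y^4
  d/dx[-4] = 0

Collecting, the y'-free part is the partial derivative in x and the y' coefficient is the partial derivative in y:
  ∂F/∂x = 4x^3y^4
  ∂F/∂y = 4x^4y^3

so d/dx[F(x, y(x))] = ∂F/∂x + (∂F/∂y)·y' = 0. Rearranging,
  dy/dx = -(∂F/∂x)/(∂F/∂y) = -(4x^3y^4)/(4x^4y^3) = -y/x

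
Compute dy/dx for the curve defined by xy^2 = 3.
Differentiate the relation implicitly: treat y = y(x) and apply the chain rule, so every y-derivative picks up a y' = dy/dx factor.

With everything moved to the left-hand side, differentiate term by term:
  d/dx[xy^2] = 2xy·y' + y^2
  d/dx[-3] = 0

Separating the contributions that come from x directly and those that come through y:
  without y':      y^2
  multiplying y':  2xy

so (y^2) + (2xy)·y' = 0, and therefore
  dy/dx = -(y^2)/(2xy) = -y/(2x)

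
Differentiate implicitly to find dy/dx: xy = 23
Take d/dx of both sides. Since y is implicitly a function of x, the chain rule attaches a y' = dy/dx factor whenever we differentiate through y.

Set F(x, y) = (left side) − (right side), so the curve is F = 0. Differentiating each term of F:
  d/dx[xy] = x·y' + y
  d/dx[-23] = 0

Collecting, the y'-free part is the partial derivative in x and the y' coefficient is the partial derivative in y:
  ∂F/∂x = y
  ∂F/∂y = x

so d/dx[F(x, y(x))] = ∂F/∂x + (∂F/∂y)·y' = 0. Rearranging,
  dy/dx = -(∂F/∂x)/(∂F/∂y) = -(y)/(x) = -y/x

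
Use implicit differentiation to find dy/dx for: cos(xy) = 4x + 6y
Take d/dx of both sides. Since y is implicitly a function of x, the chain rule attaches a y' = dy/dx factor whenever we differentiate through y.

Set F(x, y) = (left side) − (right side), so the curve is F = 0. Differentiating each term of F:
  d/dx[-4x] = -4
  d/dx[-6y] = -6·y'
  d/dx[cos(xy)] = -(x·y' + y)·sin(xy)

Collecting, the y'-free part is the partial derivative in x and the y' coefficient is the partial derivative in y:
  ∂F/∂x = -y·sin(xy) - 4
  ∂F/∂y = -x·sin(xy) - 6

so d/dx[F(x, y(x))] = ∂F/∂x + (∂F/∂y)·y' = 0. Rearranging,
  dy/dx = -(∂F/∂x)/(∂F/∂y) = -(-y·sin(xy) - 4)/(-x·sin(xy) - 6) = -(y·sin(xy) + 4)/(x·sin(xy) + 6)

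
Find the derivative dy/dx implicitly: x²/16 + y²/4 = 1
Apply d/dx to both sides, remembering that y depends on x. Each occurrence of y therefore brings in a y' = dy/dx via the chain rule.

With F(x, y) equal to the left-hand side minus the right, differentiate F term by term:
  d/dx[x^2/16] = x/8
  d/dx[y^2/4] = y·y'/2
  d/dx[-1] = 0
Adding these up, d/dx[F] = 0 becomes
  (x/8) + (y/2)·y' = 0,
so isolating y',
  dy/dx = -(x/8)/(y/2) = -x/(4y)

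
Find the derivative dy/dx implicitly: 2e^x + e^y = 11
Differentiate both sides with respect to x, treating y as y(x). By the chain rule, any term containing y contributes a factor of y' = dy/dx when we differentiate it.

Move every term to one side and write the relation as F(x, y) = 0. Term by term,
  d/dx[2e^(x)] = 2e^(x)
  d/dx[e^(y)] = y'·e^(y)
  d/dx[-11] = 0

The pieces without y' make up ∂F/∂x and the coefficient of y' is ∂F/∂y:
  ∂F/∂x = 2e^(x),
  ∂F/∂y = e^(y).

Since d/dx[F] = ∂F/∂x + (∂F/∂y)·y' = 0, solve for y':
  (∂F/∂y)·y' = -∂F/∂x
  dy/dx = -(∂F/∂x)/(∂F/∂y) = -(2e^(x))/(e^(y)) = -2e^(x - y)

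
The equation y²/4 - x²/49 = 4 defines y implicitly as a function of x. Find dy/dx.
Differentiate the relation implicitly: treat y = y(x) and apply the chain rule, so every y-derivative picks up a y' = dy/dx factor.

With everything moved to the left-hand side, differentiate term by term:
  d/dx[-x^2/49] = -2x/49
  d/dx[y^2/4] = y·y'/2
  d/dx[-4] = 0

Separating the contributions that come from x directly and those that come through y:
  without y':      -2x/49
  multiplying y':  y/2

so (-2x/49) + (y/2)·y' = 0, and therefore
  dy/dx = -(-2x/49)/(y/2) = 4x/(49y)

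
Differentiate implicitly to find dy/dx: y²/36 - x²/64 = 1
Differentiate the relation implicitly: treat y = y(x) and apply the chain rule, so every y-derivative picks up a y' = dy/dx factor.

With everything moved to the left-hand side, differentiate term by term:
  d/dx[-x^2/64] = -x/32
  d/dx[y^2/36] = y·y'/18
  d/dx[-1] = 0

Separating the contributions that come from x directly and those that come through y:
  without y':      -x/32
  multiplying y':  y/18

so (-x/32) + (y/18)·y' = 0, and therefore
  dy/dx = -(-x/32)/(y/18) = 9x/(16y)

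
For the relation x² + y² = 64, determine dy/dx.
Differentiate the relation implicitly: treat y = y(x) and apply the chain rule, so every y-derivative picks up a y' = dy/dx factor.

With everything moved to the left-hand side, differentiate term by term:
  d/dx[x^2] = 2x
  d/dx[y^2] = 2y·y'
  d/dx[-64] = 0

Separating the contributions that come from x directly and those that come through y:
  without y':      2x
  multiplying y':  2y

so (2x) + (2y)·y' = 0, and therefore
  dy/dx = -(2x)/(2y) = -x/y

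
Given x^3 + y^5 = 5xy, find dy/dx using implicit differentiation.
Differentiate both sides with respect to x, treating y as y(x). By the chain rule, any term containing y contributes a factor of y' = dy/dx when we differentiate it.

Move every term to one side and write the relation as F(x, y) = 0. Term by term,
  d/dx[x^3] = 3x^2
  d/dx[-5xy] = -5x·y' - 5y
  d/dx[y^5] = 5y^4·y'

The pieces without y' make up ∂F/∂x and the coefficient of y' is ∂F/∂y:
  ∂F/∂x = 3x^2 - 5y,
  ∂F/∂y = -5x + 5y^4.

Since d/dx[F] = ∂F/∂x + (∂F/∂y)·y' = 0, solve for y':
  (∂F/∂y)·y' = -∂F/∂x
  dy/dx = -(∂F/∂x)/(∂F/∂y) = -(3x^2 - 5y)/(-5x + 5y^4) = (3x^2/5 - y)/(x - y^4)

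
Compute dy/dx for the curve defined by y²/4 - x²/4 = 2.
Differentiate both sides with respect to x, treating y as y(x). By the chain rule, any term containing y contributes a factor of y' = dy/dx when we differentiate it.

Move every term to one side and write the relation as F(x, y) = 0. Term by term,
  d/dx[-x^2/4] = -x/2
  d/dx[y^2/4] = y·y'/2
  d/dx[-2] = 0

The pieces without y' make up ∂F/∂x and the coefficient of y' is ∂F/∂y:
  ∂F/∂x = -x/2,
  ∂F/∂y = y/2.

Since d/dx[F] = ∂F/∂x + (∂F/∂y)·y' = 0, solve for y':
  (∂F/∂y)·y' = -∂F/∂x
  dy/dx = -(∂F/∂x)/(∂F/∂y) = -(-x/2)/(y/2) = x/y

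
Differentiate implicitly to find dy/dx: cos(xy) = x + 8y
Take d/dx of both sides. Since y is implicitly a function of x, the chain rule attaches a y' = dy/dx factor whenever we differentiate through y.

Set F(x, y) = (left side) − (right side), so the curve is F = 0. Differentiating each term of F:
  d/dx[-x] = -1
  d/dx[-8y] = -8·y'
  d/dx[cos(xy)] = -(x·y' + y)·sin(xy)

Collecting, the y'-free part is the partial derivative in x and the y' coefficient is the partial derivative in y:
  ∂F/∂x = -y·sin(xy) - 1
  ∂F/∂y = -x·sin(xy) - 8

so d/dx[F(x, y(x))] = ∂F/∂x + (∂F/∂y)·y' = 0. Rearranging,
  dy/dx = -(∂F/∂x)/(∂F/∂y) = -(-y·sin(xy) - 1)/(-x·sin(xy) - 8) = -(y·sin(xy) + 1)/(x·sin(xy) + 8)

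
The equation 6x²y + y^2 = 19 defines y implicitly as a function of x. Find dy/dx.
Apply d/dx to both sides, remembering that y depends on x. Each occurrence of y therefore brings in a y' = dy/dx via the chain rule.

With F(x, y) equal to the left-hand side minus the right, differentiate F term by term:
  d/dx[6x^2y] = 6x^2·y' + 12xy
  d/dx[y^2] = 2y·y'
  d/dx[-19] = 0
Adding these up, d/dx[F] = 0 becomes
  (12xy) + (6x^2 + 2y)·y' = 0,
so isolating y',
  dy/dx = -(12xy)/(6x^2 + 2y) = -6xy/(3x^2 + y)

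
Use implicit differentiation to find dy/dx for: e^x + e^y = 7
Differentiate both sides with respect to x, treating y as y(x). By the chain rule, any term containing y contributes a factor of y' = dy/dx when we differentiate it.

Move every term to one side and write the relation as F(x, y) = 0. Term by term,
  d/dx[e^(x)] = e^(x)
  d/dx[e^(y)] = y'·e^(y)
  d/dx[-7] = 0

The pieces without y' make up ∂F/∂x and the coefficient of y' is ∂F/∂y:
  ∂F/∂x = e^(x),
  ∂F/∂y = e^(y).

Since d/dx[F] = ∂F/∂x + (∂F/∂y)·y' = 0, solve for y':
  (∂F/∂y)·y' = -∂F/∂x
  dy/dx = -(∂F/∂x)/(∂F/∂y) = -(e^(x))/(e^(y)) = -e^(x - y)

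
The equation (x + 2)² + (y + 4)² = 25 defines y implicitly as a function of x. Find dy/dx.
Take d/dx of both sides. Since y is implicitly a function of x, the chain rule attaches a y' = dy/dx factor whenever we differentiate through y.

Set F(x, y) = (left side) − (right side), so the curve is F = 0. Differentiating each term of F:
  d/dx[(x + 2)^2] = 2x + 4
  d/dx[(y + 4)^2] = 2·y'(y + 4)
  d/dx[-25] = 0

Collecting, the y'-free part is the partial derivative in x and the y' coefficient is the partial derivative in y:
  ∂F/∂x = 2x + 4
  ∂F/∂y = 2y + 8

so d/dx[F(x, y(x))] = ∂F/∂x + (∂F/∂y)·y' = 0. Rearranging,
  dy/dx = -(∂F/∂x)/(∂F/∂y) = -(2x + 4)/(2y + 8) = (-x - 2)/(y + 4)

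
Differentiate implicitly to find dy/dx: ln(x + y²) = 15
Differentiate both sides with respect to x, treating y as y(x). By the chain rule, any term containing y contributes a factor of y' = dy/dx when we differentiate it.

Move every term to one side and write the relation as F(x, y) = 0. Term by term,
  d/dx[ln(x + y^2)] = (2y·y' + 1)/(x + y^2)
  d/dx[-15] = 0

The pieces without y' make up ∂F/∂x and the coefficient of y' is ∂F/∂y:
  ∂F/∂x = 1/(x + y^2),
  ∂F/∂y = 2y/(x + y^2).

Since d/dx[F] = ∂F/∂x + (∂F/∂y)·y' = 0, solve for y':
  (∂F/∂y)·y' = -∂F/∂x
  dy/dx = -(∂F/∂x)/(∂F/∂y) = -(1/(x + y^2))/(2y/(x + y^2)) = -1/(2y)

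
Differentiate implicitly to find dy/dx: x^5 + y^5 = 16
Differentiate both sides with respect to x, treating y as y(x). By the chain rule, any term containing y contributes a factor of y' = dy/dx when we differentiate it.

Move every term to one side and write the relation as F(x, y) = 0. Term by term,
  d/dx[x^5] = 5x^4
  d/dx[y^5] = 5y^4·y'
  d/dx[-16] = 0

The pieces without y' make up ∂F/∂x and the coefficient of y' is ∂F/∂y:
  ∂F/∂x = 5x^4,
  ∂F/∂y = 5y^4.

Since d/dx[F] = ∂F/∂x + (∂F/∂y)·y' = 0, solve for y':
  (∂F/∂y)·y' = -∂F/∂x
  dy/dx = -(∂F/∂x)/(∂F/∂y) = -(5x^4)/(5y^4) = -x^4/y^4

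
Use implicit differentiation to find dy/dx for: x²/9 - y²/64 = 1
Take d/dx of both sides. Since y is implicitly a function of x, the chain rule attaches a y' = dy/dx factor whenever we differentiate through y.

Set F(x, y) = (left side) − (right side), so the curve is F = 0. Differentiating each term of F:
  d/dx[x^2/9] = 2x/9
  d/dx[-y^2/64] = -y·y'/32
  d/dx[-1] = 0

Collecting, the y'-free part is the partial derivative in x and the y' coefficient is the partial derivative in y:
  ∂F/∂x = 2x/9
  ∂F/∂y = -y/32

so d/dx[F(x, y(x))] = ∂F/∂x + (∂F/∂y)·y' = 0. Rearranging,
  dy/dx = -(∂F/∂x)/(∂F/∂y) = -(2x/9)/(-y/32) = 64x/(9y)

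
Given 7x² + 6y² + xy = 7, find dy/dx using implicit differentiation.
Differentiate the relation implicitly: treat y = y(x) and apply the chain rule, so every y-derivative picks up a y' = dy/dx factor.

With everything moved to the left-hand side, differentiate term by term:
  d/dx[7x^2] = 14x
  d/dx[xy] = x·y' + y
  d/dx[6y^2] = 12y·y'
  d/dx[-7] = 0

Separating the contributions that come from x directly and those that come through y:
  without y':      14x + y
  multiplying y':  x + 12y

so (14x + y) + (x + 12y)·y' = 0, and therefore
  dy/dx = -(14x + y)/(x + 12y) = (-14x - y)/(x + 12y)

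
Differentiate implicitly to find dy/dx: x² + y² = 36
Take d/dx of both sides. Since y is implicitly a function of x, the chain rule attaches a y' = dy/dx factor whenever we differentiate through y.

Set F(x, y) = (left side) − (right side), so the curve is F = 0. Differentiating each term of F:
  d/dx[x^2] = 2x
  d/dx[y^2] = 2y·y'
  d/dx[-36] = 0

Collecting, the y'-free part is the partial derivative in x and the y' coefficient is the partial derivative in y:
  ∂F/∂x = 2x
  ∂F/∂y = 2y

so d/dx[F(x, y(x))] = ∂F/∂x + (∂F/∂y)·y' = 0. Rearranging,
  dy/dx = -(∂F/∂x)/(∂F/∂y) = -(2x)/(2y) = -x/y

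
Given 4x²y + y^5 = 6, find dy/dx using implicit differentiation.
Differentiate both sides with respect to x, treating y as y(x). By the chain rule, any term containing y contributes a factor of y' = dy/dx when we differentiate it.

Move every term to one side and write the relation as F(x, y) = 0. Term by term,
  d/dx[4x^2y] = 4x^2·y' + 8xy
  d/dx[y^5] = 5y^4·y'
  d/dx[-6] = 0

The pieces without y' make up ∂F/∂x and the coefficient of y' is ∂F/∂y:
  ∂F/∂x = 8xy,
  ∂F/∂y = 4x^2 + 5y^4.

Since d/dx[F] = ∂F/∂x + (∂F/∂y)·y' = 0, solve for y':
  (∂F/∂y)·y' = -∂F/∂x
  dy/dx = -(∂F/∂x)/(∂F/∂y) = -(8xy)/(4x^2 + 5y^4) = -8xy/(4x^2 + 5y^4)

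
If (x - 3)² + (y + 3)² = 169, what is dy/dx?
Apply d/dx to both sides, remembering that y depends on x. Each occurrence of y therefore brings in a y' = dy/dx via the chain rule.

With F(x, y) equal to the left-hand side minus the right, differentiate F term by term:
  d/dx[(x - 3)^2] = 2x - 6
  d/dx[(y + 3)^2] = 2·y'(y + 3)
  d/dx[-169] = 0
Adding these up, d/dx[F] = 0 becomes
  (2x - 6) + (2y + 6)·y' = 0,
so isolating y',
  dy/dx = -(2x - 6)/(2y + 6) = (3 - x)/(y + 3)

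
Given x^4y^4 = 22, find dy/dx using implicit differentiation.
Apply d/dx to both sides, remembering that y depends on x. Each occurrence of y therefore brings in a y' = dy/dx via the chain rule.

With F(x, y) equal to the left-hand side minus the right, differentiate F term by term:
  d/dx[x^4y^4] = 4x^4y^3·y' + 4x^3y^4
  d/dx[-22] = 0
Adding these up, d/dx[F] = 0 becomes
  (4x^3y^4) + (4x^4y^3)·y' = 0,
so isolating y',
  dy/dx = -(4x^3y^4)/(4x^4y^3) = -y/x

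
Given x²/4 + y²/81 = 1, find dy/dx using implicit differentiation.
Differentiate the relation implicitly: treat y = y(x) and apply the chain rule, so every y-derivative picks up a y' = dy/dx factor.

With everything moved to the left-hand side, differentiate term by term:
  d/dx[x^2/4] = x/2
  d/dx[y^2/81] = 2y·y'/81
  d/dx[-1] = 0

Separating the contributions that come from x directly and those that come through y:
  without y':      x/2
  multiplying y':  2y/81

so (x/2) + (2y/81)·y' = 0, and therefore
  dy/dx = -(x/2)/(2y/81) = -81x/(4y)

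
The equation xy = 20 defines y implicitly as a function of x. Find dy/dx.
Differentiate the relation implicitly: treat y = y(x) and apply the chain rule, so every y-derivative picks up a y' = dy/dx factor.

With everything moved to the left-hand side, differentiate term by term:
  d/dx[xy] = x·y' + y
  d/dx[-20] = 0

Separating the contributions that come from x directly and those that come through y:
  without y':      y
  multiplying y':  x

so (y) + (x)·y' = 0, and therefore
  dy/dx = -(y)/(x) = -y/x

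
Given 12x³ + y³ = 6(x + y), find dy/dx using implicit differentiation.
Differentiate both sides with respect to x, treating y as y(x). By the chain rule, any term containing y contributes a factor of y' = dy/dx when we differentiate it.

Move every term to one side and write the relation as F(x, y) = 0. Term by term,
  d/dx[12x^3] = 36x^2
  d/dx[-6x] = -6
  d/dx[y^3] = 3y^2·y'
  d/dx[-6y] = -6·y'

The pieces without y' make up ∂F/∂x and the coefficient of y' is ∂F/∂y:
  ∂F/∂x = 36x^2 - 6,
  ∂F/∂y = 3y^2 - 6.

Since d/dx[F] = ∂F/∂x + (∂F/∂y)·y' = 0, solve for y':
  (∂F/∂y)·y' = -∂F/∂x
  dy/dx = -(∂F/∂x)/(∂F/∂y) = -(36x^2 - 6)/(3y^2 - 6) = 2(1 - 6x^2)/(y^2 - 2)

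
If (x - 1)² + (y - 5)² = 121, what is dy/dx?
Apply d/dx to both sides, remembering that y depends on x. Each occurrence of y therefore brings in a y' = dy/dx via the chain rule.

With F(x, y) equal to the left-hand side minus the right, differentiate F term by term:
  d/dx[(x - 1)^2] = 2x - 2
  d/dx[(y - 5)^2] = 2·y'(y - 5)
  d/dx[-121] = 0
Adding these up, d/dx[F] = 0 becomes
  (2x - 2) + (2y - 10)·y' = 0,
so isolating y',
  dy/dx = -(2x - 2)/(2y - 10) = (1 - x)/(y - 5)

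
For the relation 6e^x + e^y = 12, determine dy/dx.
Differentiate both sides with respect to x, treating y as y(x). By the chain rule, any term containing y contributes a factor of y' = dy/dx when we differentiate it.

Move every term to one side and write the relation as F(x, y) = 0. Term by term,
  d/dx[6e^(x)] = 6e^(x)
  d/dx[e^(y)] = y'·e^(y)
  d/dx[-12] = 0

The pieces without y' make up ∂F/∂x and the coefficient of y' is ∂F/∂y:
  ∂F/∂x = 6e^(x),
  ∂F/∂y = e^(y).

Since d/dx[F] = ∂F/∂x + (∂F/∂y)·y' = 0, solve for y':
  (∂F/∂y)·y' = -∂F/∂x
  dy/dx = -(∂F/∂x)/(∂F/∂y) = -(6e^(x))/(e^(y)) = -6e^(x - y)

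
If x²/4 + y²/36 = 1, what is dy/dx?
Differentiate the relation implicitly: treat y = y(x) and apply the chain rule, so every y-derivative picks up a y' = dy/dx factor.

With everything moved to the left-hand side, differentiate term by term:
  d/dx[x^2/4] = x/2
  d/dx[y^2/36] = y·y'/18
  d/dx[-1] = 0

Separating the contributions that come from x directly and those that come through y:
  without y':      x/2
  multiplying y':  y/18

so (x/2) + (y/18)·y' = 0, and therefore
  dy/dx = -(x/2)/(y/18) = -9x/y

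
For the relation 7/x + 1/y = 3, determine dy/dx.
Differentiate the relation implicitly: treat y = y(x) and apply the chain rule, so every y-derivative picks up a y' = dy/dx factor.

With everything moved to the left-hand side, differentiate term by term:
  d/dx[1/y] = -y'/y^2
  d/dx[7/x] = -7/x^2
  d/dx[-3] = 0

Separating the contributions that come from x directly and those that come through y:
  without y':      -7/x^2
  multiplying y':  -1/y^2

so (-7/x^2) + (-1/y^2)·y' = 0, and therefore
  dy/dx = -(-7/x^2)/(-1/y^2) = -7y^2/x^2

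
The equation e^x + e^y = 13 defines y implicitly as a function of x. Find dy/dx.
Apply d/dx to both sides, remembering that y depends on x. Each occurrence of y therefore brings in a y' = dy/dx via the chain rule.

With F(x, y) equal to the left-hand side minus the right, differentiate F term by term:
  d/dx[e^(x)] = e^(x)
  d/dx[e^(y)] = y'·e^(y)
  d/dx[-13] = 0
Adding these up, d/dx[F] = 0 becomes
  (e^(x)) + (e^(y))·y' = 0,
so isolating y',
  dy/dx = -(e^(x))/(e^(y)) = -e^(x - y)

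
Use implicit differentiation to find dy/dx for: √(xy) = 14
Take d/dx of both sides. Since y is implicitly a function of x, the chain rule attaches a y' = dy/dx factor whenever we differentiate through y.

Set F(x, y) = (left side) − (right side), so the curve is F = 0. Differentiating each term of F:
  d/dx[√(xy)] = √(xy)(x·y'/2 + y/2)/(xy)
  d/dx[-14] = 0

Collecting, the y'-free part is the partial derivative in x and the y' coefficient is the partial derivative in y:
  ∂F/∂x = √(xy)/(2x)
  ∂F/∂y = √(xy)/(2y)

so d/dx[F(x, y(x))] = ∂F/∂x + (∂F/∂y)·y' = 0. Rearranging,
  dy/dx = -(∂F/∂x)/(∂F/∂y) = -(√(xy)/(2x))/(√(xy)/(2y)) = -y/x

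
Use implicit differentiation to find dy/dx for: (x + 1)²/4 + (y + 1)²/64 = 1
Take d/dx of both sides. Since y is implicitly a function of x, the chain rule attaches a y' = dy/dx factor whenever we differentiate through y.

Set F(x, y) = (left side) − (right side), so the curve is F = 0. Differentiating each term of F:
  d/dx[(x + 1)^2/4] = x/2 + 1/2
  d/dx[(y + 1)^2/64] = y'(y + 1)/32
  d/dx[-1] = 0

Collecting, the y'-free part is the partial derivative in x and the y' coefficient is the partial derivative in y:
  ∂F/∂x = x/2 + 1/2
  ∂F/∂y = y/32 + 1/32

so d/dx[F(x, y(x))] = ∂F/∂x + (∂F/∂y)·y' = 0. Rearranging,
  dy/dx = -(∂F/∂x)/(∂F/∂y) = -(x/2 + 1/2)/(y/32 + 1/32)
        = -((x + 1)/2)/((y + 1)/32) = 16(-x - 1)/(y + 1)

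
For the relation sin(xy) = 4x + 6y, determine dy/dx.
Differentiate both sides with respect to x, treating y as y(x). By the chain rule, any term containing y contributes a factor of y' = dy/dx when we differentiate it.

Move every term to one side and write the relation as F(x, y) = 0. Term by term,
  d/dx[-4x] = -4
  d/dx[-6y] = -6·y'
  d/dx[sin(xy)] = (x·y' + y)·cos(xy)

The pieces without y' make up ∂F/∂x and the coefficient of y' is ∂F/∂y:
  ∂F/∂x = y·cos(xy) - 4,
  ∂F/∂y = x·cos(xy) - 6.

Since d/dx[F] = ∂F/∂x + (∂F/∂y)·y' = 0, solve for y':
  (∂F/∂y)·y' = -∂F/∂x
  dy/dx = -(∂F/∂x)/(∂F/∂y) = -(y·cos(xy) - 4)/(x·cos(xy) - 6) = (-y·cos(xy) + 4)/(x·cos(xy) - 6)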